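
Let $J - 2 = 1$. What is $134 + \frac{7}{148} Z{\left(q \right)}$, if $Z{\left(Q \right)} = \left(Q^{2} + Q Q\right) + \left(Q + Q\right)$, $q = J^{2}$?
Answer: $\frac{5273}{37} \approx 142.51$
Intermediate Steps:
$J = 3$ ($J = 2 + 1 = 3$)
$q = 9$ ($q = 3^{2} = 9$)
$Z{\left(Q \right)} = 2 Q + 2 Q^{2}$ ($Z{\left(Q \right)} = \left(Q^{2} + Q^{2}\right) + 2 Q = 2 Q^{2} + 2 Q = 2 Q + 2 Q^{2}$)
$134 + \frac{7}{148} Z{\left(q \right)} = 134 + \frac{7}{148} \cdot 2 \cdot 9 \left(1 + 9\right) = 134 + 7 \cdot \frac{1}{148} \cdot 2 \cdot 9 \cdot 10 = 134 + \frac{7}{148} \cdot 180 = 134 + \frac{315}{37} = \frac{5273}{37}$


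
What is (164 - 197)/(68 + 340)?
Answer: -11/136 ≈ -0.080882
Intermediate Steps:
(164 - 197)/(68 + 340) = -33/408 = -33*1/408 = -11/136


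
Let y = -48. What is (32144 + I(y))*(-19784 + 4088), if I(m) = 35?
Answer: -505081584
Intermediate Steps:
(32144 + I(y))*(-19784 + 4088) = (32144 + 35)*(-19784 + 4088) = 32179*(-15696) = -505081584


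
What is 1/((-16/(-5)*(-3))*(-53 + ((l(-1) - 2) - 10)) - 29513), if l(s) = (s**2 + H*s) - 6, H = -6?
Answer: -5/144493 ≈ -3.4604e-5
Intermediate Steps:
l(s) = -6 + s**2 - 6*s (l(s) = (s**2 - 6*s) - 6 = -6 + s**2 - 6*s)
1/((-16/(-5)*(-3))*(-53 + ((l(-1) - 2) - 10)) - 29513) = 1/((-16/(-5)*(-3))*(-53 + (((-6 + (-1)**2 - 6*(-1)) - 2) - 10)) - 29513) = 1/((-16*(-1/5)*(-3))*(-53 + (((-6 + 1 + 6) - 2) - 10)) - 29513) = 1/(((16/5)*(-3))*(-53 + ((1 - 2) - 10)) - 29513) = 1/(-48*(-53 + (-1 - 10))/5 - 29513) = 1/(-48*(-53 - 11)/5 - 29513) = 1/(-48/5*(-64) - 29513) = 1/(3072/5 - 29513) = 1/(-144493/5) = -5/144493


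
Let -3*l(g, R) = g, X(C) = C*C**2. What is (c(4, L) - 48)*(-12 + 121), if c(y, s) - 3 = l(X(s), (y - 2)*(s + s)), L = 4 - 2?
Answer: -15587/3 ≈ -5195.7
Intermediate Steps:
L = 2
X(C) = C**3
l(g, R) = -g/3
c(y, s) = 3 - s**3/3
(c(4, L) - 48)*(-12 + 121) = ((3 - 1/3*2**3) - 48)*(-12 + 121) = ((3 - 1/3*8) - 48)*109 = ((3 - 8/3) - 48)*109 = (1/3 - 48)*109 = -143/3*109 = -15587/3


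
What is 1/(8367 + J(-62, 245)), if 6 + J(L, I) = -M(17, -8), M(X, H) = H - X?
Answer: 1/8386 ≈ 0.00011925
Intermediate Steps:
J(L, I) = 19 (J(L, I) = -6 - (-8 - 1*17) = -6 - (-8 - 17) = -6 - 1*(-25) = -6 + 25 = 19)
1/(8367 + J(-62, 245)) = 1/(8367 + 19) = 1/8386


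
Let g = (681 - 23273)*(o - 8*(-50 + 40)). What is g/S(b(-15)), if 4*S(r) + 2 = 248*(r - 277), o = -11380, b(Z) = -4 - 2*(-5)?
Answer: -102115840/6721 ≈ -15194.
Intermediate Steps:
b(Z) = 6 (b(Z) = -4 + 10 = 6)
S(r) = -34349/2 + 62*r (S(r) = -½ + (248*(r - 277))/4 = -½ + (248*(-277 + r))/4 = -½ + (-68696 + 248*r)/4 = -½ + (-17174 + 62*r) = -34349/2 + 62*r)
g = 255289600 (g = (681 - 23273)*(-11380 - 8*(-50 + 40)) = -22592*(-11380 - 8*(-10)) = -22592*(-11380 + 80) = -22592*(-11300) = 255289600)
g/S(b(-15)) = 255289600/(-34349/2 + 62*6) = 255289600/(-34349/2 + 372) = 255289600/(-33605/2) = 255289600*(-2/33605) = -102115840/6721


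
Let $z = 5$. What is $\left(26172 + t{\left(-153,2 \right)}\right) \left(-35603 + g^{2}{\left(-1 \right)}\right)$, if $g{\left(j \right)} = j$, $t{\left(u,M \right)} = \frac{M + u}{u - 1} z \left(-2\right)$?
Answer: $- \frac{10245691054}{11} \approx -9.3143 \cdot 10^{8}$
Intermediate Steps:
$t{\left(u,M \right)} = - \frac{10 \left(M + u\right)}{-1 + u}$ ($t{\left(u,M \right)} = \frac{M + u}{u - 1} \cdot 5 \left(-2\right) = \frac{M + u}{-1 + u} 5 \left(-2\right) = \frac{5 \left(M + u\right)}{-1 + u} \left(-2\right) = - \frac{10 \left(M + u\right)}{-1 + u}$)
$\left(26172 + t{\left(-153,2 \right)}\right) \left(-35603 + g^{2}{\left(-1 \right)}\right) = \left(26172 + \frac{10 \left(\left(-1\right) 2 - -153\right)}{-1 - 153}\right) \left(-35603 + \left(-1\right)^{2}\right) = \left(26172 + \frac{10 \left(-2 + 153\right)}{-154}\right) \left(-35603 + 1\right) = \left(26172 + 10 \left(- \frac{1}{154}\right) 151\right) \left(-35602\right) = \left(26172 - \frac{755}{77}\right) \left(-35602\right) = \frac{2014489}{77} \left(-35602\right) = - \frac{10245691054}{11}$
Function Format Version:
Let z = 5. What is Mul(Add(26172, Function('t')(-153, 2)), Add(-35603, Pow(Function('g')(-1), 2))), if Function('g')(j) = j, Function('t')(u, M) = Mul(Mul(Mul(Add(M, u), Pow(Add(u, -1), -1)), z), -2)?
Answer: Rational(-10245691054, 11) ≈ -9.3143e+8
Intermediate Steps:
Function('t')(u, M) = Mul(-10, Pow(Add(-1, u), -1), Add(M, u)) (Function('t')(u, M) = Mul(Mul(Mul(Add(M, u), Pow(Add(u, -1), -1)), 5), -2) = Mul(Mul(Mul(Add(M, u), Pow(Add(-1, u), -1)), 5), -2) = Mul(Mul(Mul(Pow(Add(-1, u), -1), Add(M, u)), 5), -2) = Mul(Mul(5, Pow(Add(-1, u), -1), Add(M, u)), -2) = Mul(-10, Pow(Add(-1, u), -1), Add(M, u)))
Mul(Add(26172, Function('t')(-153, 2)), Add(-35603, Pow(Function('g')(-1), 2))) = Mul(Add(26172, Mul(10, Pow(Add(-1, -153), -1), Add(Mul(-1, 2), Mul(-1, -153)))), Add(-35603, Pow(-1, 2))) = Mul(Add(26172, Mul(10, Pow(-154, -1), Add(-2, 153))), Add(-35603, 1)) = Mul(Add(26172, Mul(10, Rational(-1, 154), 151)), -35602) = Mul(Add(26172, Rational(-755, 77)), -35602) = Mul(Rational(2014489, 77), -35602) = Rational(-10245691054, 11)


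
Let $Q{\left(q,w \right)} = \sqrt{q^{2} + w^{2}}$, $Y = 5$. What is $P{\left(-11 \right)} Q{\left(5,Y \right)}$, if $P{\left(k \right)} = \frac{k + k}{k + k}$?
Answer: $5 \sqrt{2} \approx 7.0711$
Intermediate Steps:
$P{\left(k \right)} = 1$ ($P{\left(k \right)} = \frac{2 k}{2 k} = 2 k \frac{1}{2 k} = 1$)
$P{\left(-11 \right)} Q{\left(5,Y \right)} = 1 \sqrt{5^{2} + 5^{2}} = 1 \sqrt{25 + 25} = 1 \sqrt{50} = 1 \cdot 5 \sqrt{2} = 5 \sqrt{2}$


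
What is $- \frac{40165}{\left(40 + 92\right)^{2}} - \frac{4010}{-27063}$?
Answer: $- \frac{113012795}{52393968} \approx -2.157$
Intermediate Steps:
$- \frac{40165}{\left(40 + 92\right)^{2}} - \frac{4010}{-27063} = - \frac{40165}{132^{2}} - - \frac{4010}{27063} = - \frac{40165}{17424} + \frac{4010}{27063} = - \frac{113012795}{52393968}$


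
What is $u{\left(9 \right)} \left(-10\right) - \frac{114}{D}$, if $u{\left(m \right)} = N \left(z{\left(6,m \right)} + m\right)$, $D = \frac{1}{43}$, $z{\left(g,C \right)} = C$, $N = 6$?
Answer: $-5982$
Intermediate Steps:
$D = \frac{1}{43} \approx 0.023256$
$u{\left(m \right)} = 12 m$ ($u{\left(m \right)} = 6 \left(m + m\right) = 6 \cdot 2 m = 12 m$)
$u{\left(9 \right)} \left(-10\right) - \frac{114}{D} = 12 \cdot 9 \left(-10\right) - 114 \frac{1}{\frac{1}{43}} = 108 \left(-10\right) - 4902 = -1080 - 4902 = -5982$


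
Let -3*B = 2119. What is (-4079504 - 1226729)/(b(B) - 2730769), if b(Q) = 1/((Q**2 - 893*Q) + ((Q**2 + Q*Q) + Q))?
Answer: 33855406165997/17423150027618 ≈ 1.9431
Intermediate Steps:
B = -2119/3 (B = -1/3*2119 = -2119/3 ≈ -706.33)
b(Q) = 1/(-892*Q + 3*Q**2) (b(Q) = 1/((Q**2 - 893*Q) + ((Q**2 + Q**2) + Q)) = 1/((Q**2 - 893*Q) + (2*Q**2 + Q)) = 1/((Q**2 - 893*Q) + (Q + 2*Q**2)) = 1/(-892*Q + 3*Q**2))
(-4079504 - 1226729)/(b(B) - 2730769) = (-4079504 - 1226729)/(1/((-2119/3)*(-892 + 3*(-2119/3))) - 2730769) = -5306233/(-3/(2119*(-892 - 2119)) - 2730769) = -5306233/(-3/2119/(-3011) - 2730769) = -5306233/(-3/2119*(-1/3011) - 2730769) = -5306233/(3/6380309 - 2730769) = -5306233/(-17423150027618/6380309) = -5306233*(-6380309/17423150027618) = 33855406165997/17423150027618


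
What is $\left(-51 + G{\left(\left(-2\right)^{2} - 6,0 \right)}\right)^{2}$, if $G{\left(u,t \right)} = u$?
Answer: $2809$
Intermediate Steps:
$\left(-51 + G{\left(\left(-2\right)^{2} - 6,0 \right)}\right)^{2} = \left(-51 - \left(6 - \left(-2\right)^{2}\right)\right)^{2} = \left(-51 + \left(4 - 6\right)\right)^{2} = \left(-51 - 2\right)^{2} = \left(-53\right)^{2} = 2809$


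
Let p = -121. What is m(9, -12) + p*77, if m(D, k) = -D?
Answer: -9326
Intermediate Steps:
m(9, -12) + p*77 = -1*9 - 121*77 = -9 - 9317 = -9326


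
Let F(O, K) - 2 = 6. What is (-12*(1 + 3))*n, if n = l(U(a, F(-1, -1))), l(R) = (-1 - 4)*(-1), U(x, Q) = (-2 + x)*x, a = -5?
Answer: -240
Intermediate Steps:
F(O, K) = 8 (F(O, K) = 2 + 6 = 8)
U(x, Q) = x*(-2 + x)
l(R) = 5 (l(R) = -5*(-1) = 5)
n = 5
(-12*(1 + 3))*n = -12*(1 + 3)*5 = -12*4*5 = -48*5 = -240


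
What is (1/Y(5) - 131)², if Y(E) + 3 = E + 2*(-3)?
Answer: 275625/16 ≈ 17227.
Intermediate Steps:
Y(E) = -9 + E (Y(E) = -3 + (E + 2*(-3)) = -3 + (E - 6) = -3 + (-6 + E) = -9 + E)
(1/Y(5) - 131)² = (1/(-9 + 5) - 131)² = (1/(-4) - 131)² = (-¼ - 131)² = (-525/4)² = 275625/16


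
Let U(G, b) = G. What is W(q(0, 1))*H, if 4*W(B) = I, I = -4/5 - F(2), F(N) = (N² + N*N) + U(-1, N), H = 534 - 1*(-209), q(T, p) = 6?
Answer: -28977/20 ≈ -1448.8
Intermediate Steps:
H = 743 (H = 534 + 209 = 743)
F(N) = -1 + 2*N² (F(N) = (N² + N*N) - 1 = (N² + N²) - 1 = 2*N² - 1 = -1 + 2*N²)
I = -39/5 (I = -4/5 - (-1 + 2*2²) = -4*⅕ - (-1 + 2*4) = -⅘ - (-1 + 8) = -⅘ - 1*7 = -⅘ - 7 = -39/5 ≈ -7.8000)
W(B) = -39/20 (W(B) = (¼)*(-39/5) = -39/20)
W(q(0, 1))*H = -39/20*743 = -28977/20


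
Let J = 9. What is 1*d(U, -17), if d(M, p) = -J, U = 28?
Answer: -9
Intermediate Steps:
d(M, p) = -9 (d(M, p) = -1*9 = -9)
1*d(U, -17) = 1*(-9) = -9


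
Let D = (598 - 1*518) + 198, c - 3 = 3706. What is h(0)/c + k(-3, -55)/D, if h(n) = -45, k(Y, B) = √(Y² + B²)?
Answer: -45/3709 + √3034/278 ≈ 0.18600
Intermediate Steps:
k(Y, B) = √(B² + Y²)
c = 3709 (c = 3 + 3706 = 3709)
D = 278 (D = (598 - 518) + 198 = 80 + 198 = 278)
h(0)/c + k(-3, -55)/D = -45/3709 + √((-55)² + (-3)²)/278 = -45*1/3709 + √(3025 + 9)*(1/278) = -45/3709 + √3034*(1/278) = -45/3709 + √3034/278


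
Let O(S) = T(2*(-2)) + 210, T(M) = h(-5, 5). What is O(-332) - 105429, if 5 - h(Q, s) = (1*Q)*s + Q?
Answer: -105184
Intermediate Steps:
h(Q, s) = 5 - Q - Q*s (h(Q, s) = 5 - ((1*Q)*s + Q) = 5 - (Q*s + Q) = 5 - (Q + Q*s) = 5 + (-Q - Q*s) = 5 - Q - Q*s)
T(M) = 35 (T(M) = 5 - 1*(-5) - 1*(-5)*5 = 5 + 5 + 25 = 35)
O(S) = 245 (O(S) = 35 + 210 = 245)
O(-332) - 105429 = 245 - 105429 = -105184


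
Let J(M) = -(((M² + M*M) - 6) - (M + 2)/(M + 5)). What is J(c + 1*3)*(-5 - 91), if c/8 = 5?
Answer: 354342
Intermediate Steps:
c = 40 (c = 8*5 = 40)
J(M) = 6 - 2*M² + (2 + M)/(5 + M) (J(M) = -(((M² + M²) - 6) - (2 + M)/(5 + M)) = -((2*M² - 6) - (2 + M)/(5 + M)) = -((-6 + 2*M²) - (2 + M)/(5 + M)) = -(-6 + 2*M² - (2 + M)/(5 + M)) = 6 - 2*M² + (2 + M)/(5 + M))
J(c + 1*3)*(-5 - 91) = ((32 - 10*(40 + 1*3)² - 2*(40 + 1*3)³ + 7*(40 + 1*3))/(5 + (40 + 1*3)))*(-5 - 91) = ((32 - 10*(40 + 3)² - 2*(40 + 3)³ + 7*(40 + 3))/(5 + (40 + 3)))*(-96) = ((32 - 10*43² - 2*43³ + 7*43)/(5 + 43))*(-96) = ((32 - 10*1849 - 2*79507 + 301)/48)*(-96) = ((32 - 18490 - 159014 + 301)/48)*(-96) = ((1/48)*(-177171))*(-96) = -59057/16*(-96) = 354342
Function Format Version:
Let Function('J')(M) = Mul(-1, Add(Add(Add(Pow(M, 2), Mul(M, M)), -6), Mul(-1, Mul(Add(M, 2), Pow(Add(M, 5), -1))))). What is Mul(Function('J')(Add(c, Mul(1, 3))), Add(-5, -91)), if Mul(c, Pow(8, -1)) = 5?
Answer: 354342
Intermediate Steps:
c = 40 (c = Mul(8, 5) = 40)
Function('J')(M) = Add(6, Mul(-2, Pow(M, 2)), Mul(Pow(Add(5, M), -1), Add(2, M))) (Function('J')(M) = Mul(-1, Add(Add(Add(Pow(M, 2), Pow(M, 2)), -6), Mul(-1, Mul(Add(2, M), Pow(Add(5, M), -1))))) = Mul(-1, Add(Add(Mul(2, Pow(M, 2)), -6), Mul(-1, Mul(Pow(Add(5, M), -1), Add(2, M))))) = Mul(-1, Add(Add(-6, Mul(2, Pow(M, 2))), Mul(-1, Pow(Add(5, M), -1), Add(2, M)))) = Mul(-1, Add(-6, Mul(2, Pow(M, 2)), Mul(-1, Pow(Add(5, M), -1), Add(2, M)))) = Add(6, Mul(-2, Pow(M, 2)), Mul(Pow(Add(5, M), -1), Add(2, M))))
Mul(Function('J')(Add(c, Mul(1, 3))), Add(-5, -91)) = Mul(Mul(Pow(Add(5, Add(40, Mul(1, 3))), -1), Add(32, Mul(-10, Pow(Add(40, Mul(1, 3)), 2)), Mul(-2, Pow(Add(40, Mul(1, 3)), 3)), Mul(7, Add(40, Mul(1, 3))))), Add(-5, -91)) = Mul(Mul(Pow(Add(5, Add(40, 3)), -1), Add(32, Mul(-10, Pow(Add(40, 3), 2)), Mul(-2, Pow(Add(40, 3), 3)), Mul(7, Add(40, 3)))), -96) = Mul(Mul(Pow(Add(5, 43), -1), Add(32, Mul(-10, Pow(43, 2)), Mul(-2, Pow(43, 3)), Mul(7, 43))), -96) = Mul(Mul(Pow(48, -1), Add(32, Mul(-10, 1849), Mul(-2, 79507), 301)), -96) = Mul(Mul(Rational(1, 48), Add(32, -18490, -159014, 301)), -96) = Mul(Mul(Rational(1, 48), -177171), -96) = Mul(Rational(-59057, 16), -96) = 354342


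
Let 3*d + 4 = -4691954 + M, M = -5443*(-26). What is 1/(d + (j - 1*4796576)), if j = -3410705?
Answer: -3/29172283 ≈ -1.0284e-7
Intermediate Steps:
M = 141518
d = -4550440/3 (d = -4/3 + (-4691954 + 141518)/3 = -4/3 + (⅓)*(-4550436) = -4/3 - 1516812 = -4550440/3 ≈ -1.5168e+6)
1/(d + (j - 1*4796576)) = 1/(-4550440/3 + (-3410705 - 1*4796576)) = 1/(-4550440/3 + (-3410705 - 4796576)) = 1/(-4550440/3 - 8207281) = 1/(-29172283/3) = -3/29172283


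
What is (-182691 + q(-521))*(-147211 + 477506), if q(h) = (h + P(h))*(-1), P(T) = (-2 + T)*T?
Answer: -150169612635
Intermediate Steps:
P(T) = T*(-2 + T)
q(h) = -h - h*(-2 + h) (q(h) = (h + h*(-2 + h))*(-1) = -h - h*(-2 + h))
(-182691 + q(-521))*(-147211 + 477506) = (-182691 - 521*(1 - 1*(-521)))*(-147211 + 477506) = (-182691 - 521*(1 + 521))*330295 = (-182691 - 521*522)*330295 = (-182691 - 271962)*330295 = -454653*330295 = -150169612635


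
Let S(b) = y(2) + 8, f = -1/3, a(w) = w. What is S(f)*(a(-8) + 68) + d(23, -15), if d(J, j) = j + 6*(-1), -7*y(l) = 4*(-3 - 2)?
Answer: 4413/7 ≈ 630.43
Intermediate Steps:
y(l) = 20/7 (y(l) = -4*(-3 - 2)/7 = -4*(-5)/7 = -⅐*(-20) = 20/7)
d(J, j) = -6 + j (d(J, j) = j - 6 = -6 + j)
f = -⅓ (f = -1*⅓ = -⅓ ≈ -0.33333)
S(b) = 76/7 (S(b) = 20/7 + 8 = 76/7)
S(f)*(a(-8) + 68) + d(23, -15) = 76*(-8 + 68)/7 + (-6 - 15) = (76/7)*60 - 21 = 4560/7 - 21 = 4413/7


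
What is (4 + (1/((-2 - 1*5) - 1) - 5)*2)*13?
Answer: -325/4 ≈ -81.250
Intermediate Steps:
(4 + (1/((-2 - 1*5) - 1) - 5)*2)*13 = (4 + (1/((-2 - 5) - 1) - 5)*2)*13 = (4 + (1/(-7 - 1) - 5)*2)*13 = (4 + (1/(-8) - 5)*2)*13 = (4 + (-1/8 - 5)*2)*13 = (4 - 41/8*2)*13 = (4 - 41/4)*13 = -25/4*13 = -325/4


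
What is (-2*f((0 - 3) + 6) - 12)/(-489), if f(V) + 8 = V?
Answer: 2/489 ≈ 0.0040900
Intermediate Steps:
f(V) = -8 + V
(-2*f((0 - 3) + 6) - 12)/(-489) = (-2*(-8 + ((0 - 3) + 6)) - 12)/(-489) = (-2*(-8 + (-3 + 6)) - 12)*(-1/489) = (-2*(-8 + 3) - 12)*(-1/489) = (-2*(-5) - 12)*(-1/489) = (10 - 12)*(-1/489) = -2*(-1/489) = 2/489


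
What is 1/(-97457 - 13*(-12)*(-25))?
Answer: -1/101357 ≈ -9.8661e-6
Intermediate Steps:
1/(-97457 - 13*(-12)*(-25)) = 1/(-97457 + 156*(-25)) = 1/(-97457 - 3900) = 1/(-101357) = -1/101357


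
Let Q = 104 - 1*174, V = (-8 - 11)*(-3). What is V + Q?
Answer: -13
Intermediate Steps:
V = 57 (V = -19*(-3) = 57)
Q = -70 (Q = 104 - 174 = -70)
V + Q = 57 - 70 = -13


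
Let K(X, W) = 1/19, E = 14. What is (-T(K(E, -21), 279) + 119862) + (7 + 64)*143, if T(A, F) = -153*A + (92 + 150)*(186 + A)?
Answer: 1614968/19 ≈ 84998.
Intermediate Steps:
K(X, W) = 1/19
T(A, F) = 45012 + 89*A (T(A, F) = -153*A + 242*(186 + A) = -153*A + (45012 + 242*A) = 45012 + 89*A)
(-T(K(E, -21), 279) + 119862) + (7 + 64)*143 = (-(45012 + 89*(1/19)) + 119862) + (7 + 64)*143 = (-(45012 + 89/19) + 119862) + 71*143 = (-1*855317/19 + 119862) + 10153 = (-855317/19 + 119862) + 10153 = 1422061/19 + 10153 = 1614968/19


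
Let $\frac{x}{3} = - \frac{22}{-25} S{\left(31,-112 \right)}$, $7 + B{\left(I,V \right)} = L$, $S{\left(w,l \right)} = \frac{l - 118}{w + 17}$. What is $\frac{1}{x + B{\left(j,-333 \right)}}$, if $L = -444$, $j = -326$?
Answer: $- \frac{20}{9273} \approx -0.0021568$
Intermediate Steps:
$S{\left(w,l \right)} = \frac{-118 + l}{17 + w}$
$B{\left(I,V \right)} = -451$ ($B{\left(I,V \right)} = -7 - 444 = -451$)
$x = - \frac{253}{20}$ ($x = 3 - \frac{22}{-25} \frac{-118 - 112}{17 + 31} = 3 \left(-22\right) \left(- \frac{1}{25}\right) \frac{1}{48} \left(-230\right) = 3 \frac{22 \cdot \frac{1}{48} \left(-230\right)}{25} = 3 \cdot \frac{22}{25} \left(- \frac{115}{24}\right) = 3 \left(- \frac{253}{60}\right) = - \frac{253}{20} \approx -12.65$)
$\frac{1}{x + B{\left(j,-333 \right)}} = \frac{1}{- \frac{253}{20} - 451} = \frac{1}{- \frac{9273}{20}} = - \frac{20}{9273}$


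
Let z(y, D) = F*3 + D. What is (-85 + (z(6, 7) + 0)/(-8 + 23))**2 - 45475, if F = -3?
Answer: -8601146/225 ≈ -38227.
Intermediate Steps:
z(y, D) = -9 + D (z(y, D) = -3*3 + D = -9 + D)
(-85 + (z(6, 7) + 0)/(-8 + 23))**2 - 45475 = (-85 + ((-9 + 7) + 0)/(-8 + 23))**2 - 45475 = (-85 + (-2 + 0)/15)**2 - 45475 = (-85 - 2*1/15)**2 - 45475 = (-85 - 2/15)**2 - 45475 = (-1277/15)**2 - 45475 = 1630729/225 - 45475 = -8601146/225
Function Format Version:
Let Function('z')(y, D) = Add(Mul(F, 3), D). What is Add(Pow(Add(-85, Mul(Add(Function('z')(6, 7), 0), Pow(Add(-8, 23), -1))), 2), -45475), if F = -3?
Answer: Rational(-8601146, 225) ≈ -38227.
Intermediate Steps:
Function('z')(y, D) = Add(-9, D) (Function('z')(y, D) = Add(Mul(-3, 3), D) = Add(-9, D))
Add(Pow(Add(-85, Mul(Add(Function('z')(6, 7), 0), Pow(Add(-8, 23), -1))), 2), -45475) = Add(Pow(Add(-85, Mul(Add(Add(-9, 7), 0), Pow(Add(-8, 23), -1))), 2), -45475) = Add(Pow(Add(-85, Mul(Add(-2, 0), Pow(15, -1))), 2), -45475) = Add(Pow(Add(-85, Mul(-2, Rational(1, 15))), 2), -45475) = Add(Pow(Add(-85, Rational(-2, 15)), 2), -45475) = Add(Pow(Rational(-1277, 15), 2), -45475) = Add(Rational(1630729, 225), -45475) = Rational(-8601146, 225)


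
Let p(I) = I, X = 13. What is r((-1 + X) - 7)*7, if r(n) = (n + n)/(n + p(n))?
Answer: 7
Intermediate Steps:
r(n) = 1 (r(n) = (n + n)/(n + n) = (2*n)/((2*n)) = (2*n)*(1/(2*n)) = 1)
r((-1 + X) - 7)*7 = 1*7 = 7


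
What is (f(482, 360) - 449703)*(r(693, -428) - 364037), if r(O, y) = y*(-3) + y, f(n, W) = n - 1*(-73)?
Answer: 163122019788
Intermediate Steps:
f(n, W) = 73 + n (f(n, W) = n + 73 = 73 + n)
r(O, y) = -2*y (r(O, y) = -3*y + y = -2*y)
(f(482, 360) - 449703)*(r(693, -428) - 364037) = ((73 + 482) - 449703)*(-2*(-428) - 364037) = (555 - 449703)*(856 - 364037) = -449148*(-363181) = 163122019788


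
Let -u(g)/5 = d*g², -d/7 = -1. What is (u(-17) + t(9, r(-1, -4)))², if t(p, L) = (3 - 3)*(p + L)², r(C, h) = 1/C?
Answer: 102313225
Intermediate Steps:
d = 7 (d = -7*(-1) = 7)
t(p, L) = 0 (t(p, L) = 0*(L + p)² = 0)
u(g) = -35*g²
(u(-17) + t(9, r(-1, -4)))² = (-35*(-17)² + 0)² = (-35*289 + 0)² = (-10115 + 0)² = (-10115)² = 102313225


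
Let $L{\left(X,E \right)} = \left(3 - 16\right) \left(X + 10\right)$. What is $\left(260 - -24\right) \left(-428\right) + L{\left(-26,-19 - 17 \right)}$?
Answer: $-121344$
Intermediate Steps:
$L{\left(X,E \right)} = -130 - 13 X$ ($L{\left(X,E \right)} = - 13 \left(10 + X\right) = -130 - 13 X$)
$\left(260 - -24\right) \left(-428\right) + L{\left(-26,-19 - 17 \right)} = \left(260 - -24\right) \left(-428\right) - -208 = \left(260 + 24\right) \left(-428\right) + \left(-130 + 338\right) = 284 \left(-428\right) + 208 = -121552 + 208 = -121344$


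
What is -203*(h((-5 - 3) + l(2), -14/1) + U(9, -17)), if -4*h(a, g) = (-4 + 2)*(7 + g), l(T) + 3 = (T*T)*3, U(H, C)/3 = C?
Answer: 22127/2 ≈ 11064.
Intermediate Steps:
U(H, C) = 3*C
l(T) = -3 + 3*T² (l(T) = -3 + (T*T)*3 = -3 + T²*3 = -3 + 3*T²)
h(a, g) = 7/2 + g/2 (h(a, g) = -(-4 + 2)*(7 + g)/4 = -(-1)*(7 + g)/2 = -(-14 - 2*g)/4 = 7/2 + g/2)
-203*(h((-5 - 3) + l(2), -14/1) + U(9, -17)) = -203*((7/2 + (-14/1)/2) + 3*(-17)) = -203*((7/2 + (-14*1)/2) - 51) = -203*((7/2 + (½)*(-14)) - 51) = -203*((7/2 - 7) - 51) = -203*(-7/2 - 51) = -203*(-109/2) = 22127/2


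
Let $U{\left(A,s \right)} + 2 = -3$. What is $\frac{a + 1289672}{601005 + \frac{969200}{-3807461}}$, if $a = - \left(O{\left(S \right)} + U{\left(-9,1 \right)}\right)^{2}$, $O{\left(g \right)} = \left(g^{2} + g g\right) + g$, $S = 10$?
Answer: $\frac{4750367294267}{2288302129105} \approx 2.0759$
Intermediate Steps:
$U{\left(A,s \right)} = -5$ ($U{\left(A,s \right)} = -2 - 3 = -5$)
$O{\left(g \right)} = g + 2 g^{2}$ ($O{\left(g \right)} = \left(g^{2} + g^{2}\right) + g = 2 g^{2} + g = g + 2 g^{2}$)
$a = -42025$ ($a = - \left(10 \left(1 + 2 \cdot 10\right) - 5\right)^{2} = - \left(10 \left(1 + 20\right) - 5\right)^{2} = - \left(10 \cdot 21 - 5\right)^{2} = - \left(210 - 5\right)^{2} = - 205^{2} = \left(-1\right) 42025 = -42025$)
$\frac{a + 1289672}{601005 + \frac{969200}{-3807461}} = \frac{-42025 + 1289672}{601005 + \frac{969200}{-3807461}} = \frac{1247647}{601005 + 969200 \left(- \frac{1}{3807461}\right)} = \frac{1247647}{601005 - \frac{969200}{3807461}} = \frac{1247647}{\frac{2288302129105}{3807461}} = 1247647 \cdot \frac{3807461}{2288302129105} = \frac{4750367294267}{2288302129105}$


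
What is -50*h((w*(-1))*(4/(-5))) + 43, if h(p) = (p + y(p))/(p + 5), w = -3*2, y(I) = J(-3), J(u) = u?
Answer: 1993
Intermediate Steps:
y(I) = -3
w = -6
h(p) = (-3 + p)/(5 + p) (h(p) = (p - 3)/(p + 5) = (-3 + p)/(5 + p))
-50*h((w*(-1))*(4/(-5))) + 43 = -50*(-3 + (-6*(-1))*(4/(-5)))/(5 + (-6*(-1))*(4/(-5))) + 43 = -50*(-3 + 6*(4*(-1/5)))/(5 + 6*(4*(-1/5))) + 43 = -50*(-3 + 6*(-4/5))/(5 + 6*(-4/5)) + 43 = -50*(-3 - 24/5)/(5 - 24/5) + 43 = -50*(-39)/(1/5*5) + 43 = -250*(-39)/5 + 43 = -50*(-39) + 43 = 1950 + 43 = 1993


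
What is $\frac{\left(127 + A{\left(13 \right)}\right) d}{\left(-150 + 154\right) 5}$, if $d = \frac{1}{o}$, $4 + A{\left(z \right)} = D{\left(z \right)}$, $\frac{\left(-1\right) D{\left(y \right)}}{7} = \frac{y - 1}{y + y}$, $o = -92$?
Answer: $- \frac{1557}{23920} \approx -0.065092$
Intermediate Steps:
$D{\left(y \right)} = - \frac{7 \left(-1 + y\right)}{2 y}$ ($D{\left(y \right)} = - 7 \frac{y - 1}{y + y} = - 7 \frac{-1 + y}{2 y} = - \frac{7 \left(-1 + y\right)}{2 y}$)
$A{\left(z \right)} = -4 + \frac{7 \left(1 - z\right)}{2 z}$
$d = - \frac{1}{92}$ ($d = \frac{1}{-92} = - \frac{1}{92} \approx -0.01087$)
$\frac{\left(127 + A{\left(13 \right)}\right) d}{\left(-150 + 154\right) 5} = \frac{\left(127 + \frac{7 - 195}{2 \cdot 13}\right) \left(- \frac{1}{92}\right)}{\left(-150 + 154\right) 5} = \frac{\left(127 + \frac{1}{2} \cdot \frac{1}{13} \left(7 - 195\right)\right) \left(- \frac{1}{92}\right)}{4 \cdot 5} = \frac{\left(127 + \frac{1}{2} \cdot \frac{1}{13} \left(-188\right)\right) \left(- \frac{1}{92}\right)}{20} = \left(127 - \frac{94}{13}\right) \left(- \frac{1}{92}\right) \frac{1}{20} = \frac{1557}{13} \left(- \frac{1}{92}\right) \frac{1}{20} = \left(- \frac{1557}{1196}\right) \frac{1}{20} = - \frac{1557}{23920}$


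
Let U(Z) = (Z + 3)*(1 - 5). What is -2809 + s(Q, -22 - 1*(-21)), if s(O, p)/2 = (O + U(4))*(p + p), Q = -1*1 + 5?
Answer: -2713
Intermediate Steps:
Q = 4 (Q = -1 + 5 = 4)
U(Z) = -12 - 4*Z (U(Z) = (3 + Z)*(-4) = -12 - 4*Z)
s(O, p) = 4*p*(-28 + O) (s(O, p) = 2*((O + (-12 - 4*4))*(p + p)) = 2*((O + (-12 - 16))*(2*p)) = 2*((O - 28)*(2*p)) = 2*((-28 + O)*(2*p)) = 2*(2*p*(-28 + O)) = 4*p*(-28 + O))
-2809 + s(Q, -22 - 1*(-21)) = -2809 + 4*(-22 - 1*(-21))*(-28 + 4) = -2809 + 4*(-22 + 21)*(-24) = -2809 + 4*(-1)*(-24) = -2809 + 96 = -2713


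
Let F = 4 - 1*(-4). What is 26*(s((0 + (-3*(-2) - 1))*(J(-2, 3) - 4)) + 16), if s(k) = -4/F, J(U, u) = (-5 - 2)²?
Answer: 403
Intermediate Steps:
F = 8 (F = 4 + 4 = 8)
J(U, u) = 49 (J(U, u) = (-7)² = 49)
s(k) = -½ (s(k) = -4/8 = -4*⅛ = -½)
26*(s((0 + (-3*(-2) - 1))*(J(-2, 3) - 4)) + 16) = 26*(-½ + 16) = 26*(31/2) = 403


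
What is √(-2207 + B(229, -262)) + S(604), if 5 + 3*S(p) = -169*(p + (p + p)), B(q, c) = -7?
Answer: -306233/3 + 3*I*√246 ≈ -1.0208e+5 + 47.053*I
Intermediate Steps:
S(p) = -5/3 - 169*p (S(p) = -5/3 + (-169*(p + (p + p)))/3 = -5/3 + (-169*(p + 2*p))/3 = -5/3 + (-507*p)/3 = -5/3 - 169*p)
√(-2207 + B(229, -262)) + S(604) = √(-2207 - 7) + (-5/3 - 169*604) = √(-2214) + (-5/3 - 102076) = 3*I*√246 - 306233/3 = -306233/3 + 3*I*√246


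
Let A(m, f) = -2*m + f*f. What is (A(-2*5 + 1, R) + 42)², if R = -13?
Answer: 52441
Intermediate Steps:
A(m, f) = f² - 2*m (A(m, f) = -2*m + f² = f² - 2*m)
(A(-2*5 + 1, R) + 42)² = (((-13)² - 2*(-2*5 + 1)) + 42)² = ((169 - 2*(-10 + 1)) + 42)² = ((169 - 2*(-9)) + 42)² = ((169 + 18) + 42)² = (187 + 42)² = 229² = 52441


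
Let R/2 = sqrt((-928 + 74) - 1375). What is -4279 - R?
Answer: -4279 - 2*I*sqrt(2229) ≈ -4279.0 - 94.425*I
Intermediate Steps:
R = 2*I*sqrt(2229) (R = 2*sqrt((-928 + 74) - 1375) = 2*sqrt(-854 - 1375) = 2*sqrt(-2229) = 2*(I*sqrt(2229)) = 2*I*sqrt(2229) ≈ 94.425*I)
-4279 - R = -4279 - 2*I*sqrt(2229)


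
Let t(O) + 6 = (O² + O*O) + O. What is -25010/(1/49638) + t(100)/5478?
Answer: -1133440541591/913 ≈ -1.2414e+9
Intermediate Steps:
t(O) = -6 + O + 2*O² (t(O) = -6 + ((O² + O*O) + O) = -6 + ((O² + O²) + O) = -6 + (2*O² + O) = -6 + (O + 2*O²) = -6 + O + 2*O²)
-25010/(1/49638) + t(100)/5478 = -25010/(1/49638) + (-6 + 100 + 2*100²)/5478 = -25010/1/49638 + (-6 + 100 + 2*10000)*(1/5478) = -25010*49638 + (-6 + 100 + 20000)*(1/5478) = -1241446380 + 20094*(1/5478) = -1241446380 + 3349/913 = -1133440541591/913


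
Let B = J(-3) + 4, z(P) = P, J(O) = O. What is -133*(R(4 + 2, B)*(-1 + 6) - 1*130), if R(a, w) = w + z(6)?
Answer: 12635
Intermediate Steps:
B = 1 (B = -3 + 4 = 1)
R(a, w) = 6 + w (R(a, w) = w + 6 = 6 + w)
-133*(R(4 + 2, B)*(-1 + 6) - 1*130) = -133*((6 + 1)*(-1 + 6) - 1*130) = -133*(7*5 - 130) = -133*(35 - 130) = -133*(-95) = 12635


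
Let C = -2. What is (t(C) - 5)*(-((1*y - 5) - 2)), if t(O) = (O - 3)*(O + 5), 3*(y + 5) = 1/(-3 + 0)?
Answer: -2180/9 ≈ -242.22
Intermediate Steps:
y = -46/9 (y = -5 + 1/(3*(-3 + 0)) = -5 + (⅓)/(-3) = -5 + (⅓)*(-⅓) = -5 - ⅑ = -46/9 ≈ -5.1111)
t(O) = (-3 + O)*(5 + O)
(t(C) - 5)*(-((1*y - 5) - 2)) = ((-15 + (-2)² + 2*(-2)) - 5)*(-((1*(-46/9) - 5) - 2)) = ((-15 + 4 - 4) - 5)*(-((-46/9 - 5) - 2)) = (-15 - 5)*(-(-91/9 - 2)) = -(-20)*(-109)/9 = -20*109/9 = -2180/9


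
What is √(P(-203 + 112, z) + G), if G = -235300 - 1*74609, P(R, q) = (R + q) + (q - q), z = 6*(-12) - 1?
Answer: I*√310073 ≈ 556.84*I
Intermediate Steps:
z = -73 (z = -72 - 1 = -73)
P(R, q) = R + q (P(R, q) = (R + q) + 0 = R + q)
G = -309909 (G = -235300 - 74609 = -309909)
√(P(-203 + 112, z) + G) = √(((-203 + 112) - 73) - 309909) = √((-91 - 73) - 309909) = √(-164 - 309909) = √(-310073) = I*√310073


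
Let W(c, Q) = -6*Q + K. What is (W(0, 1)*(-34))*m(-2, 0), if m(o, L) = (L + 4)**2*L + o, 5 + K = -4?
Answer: -1020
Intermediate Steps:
K = -9 (K = -5 - 4 = -9)
W(c, Q) = -9 - 6*Q (W(c, Q) = -6*Q - 9 = -9 - 6*Q)
m(o, L) = o + L*(4 + L)**2 (m(o, L) = (4 + L)**2*L + o = L*(4 + L)**2 + o = o + L*(4 + L)**2)
(W(0, 1)*(-34))*m(-2, 0) = ((-9 - 6*1)*(-34))*(-2 + 0*(4 + 0)**2) = ((-9 - 6)*(-34))*(-2 + 0*4**2) = (-15*(-34))*(-2 + 0*16) = 510*(-2 + 0) = 510*(-2) = -1020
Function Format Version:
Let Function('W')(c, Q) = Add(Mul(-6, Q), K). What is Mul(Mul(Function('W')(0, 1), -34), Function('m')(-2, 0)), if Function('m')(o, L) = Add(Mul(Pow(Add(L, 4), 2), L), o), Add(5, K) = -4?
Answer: -1020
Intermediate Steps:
K = -9 (K = Add(-5, -4) = -9)
Function('W')(c, Q) = Add(-9, Mul(-6, Q)) (Function('W')(c, Q) = Add(Mul(-6, Q), -9) = Add(-9, Mul(-6, Q)))
Function('m')(o, L) = Add(o, Mul(L, Pow(Add(4, L), 2))) (Function('m')(o, L) = Add(Mul(Pow(Add(4, L), 2), L), o) = Add(Mul(L, Pow(Add(4, L), 2)), o) = Add(o, Mul(L, Pow(Add(4, L), 2))))
Mul(Mul(Function('W')(0, 1), -34), Function('m')(-2, 0)) = Mul(Mul(Add(-9, Mul(-6, 1)), -34), Add(-2, Mul(0, Pow(Add(4, 0), 2)))) = Mul(Mul(Add(-9, -6), -34), Add(-2, Mul(0, Pow(4, 2)))) = Mul(Mul(-15, -34), Add(-2, Mul(0, 16))) = Mul(510, Add(-2, 0)) = Mul(510, -2) = -1020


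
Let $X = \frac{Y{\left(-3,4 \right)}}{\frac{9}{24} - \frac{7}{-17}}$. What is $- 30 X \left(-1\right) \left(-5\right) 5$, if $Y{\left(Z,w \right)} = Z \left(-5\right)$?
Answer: $- \frac{1530000}{107} \approx -14299.0$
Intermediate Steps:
$Y{\left(Z,w \right)} = - 5 Z$
$X = \frac{2040}{107}$ ($X = \frac{\left(-5\right) \left(-3\right)}{\frac{9}{24} - \frac{7}{-17}} = \frac{15}{9 \cdot \frac{1}{24} - - \frac{7}{17}} = \frac{15}{\frac{3}{8} + \frac{7}{17}} = \frac{15}{\frac{107}{136}} = 15 \cdot \frac{136}{107} = \frac{2040}{107} \approx 19.065$)
$- 30 X \left(-1\right) \left(-5\right) 5 = \left(-30\right) \frac{2040}{107} \left(-1\right) \left(-5\right) 5 = - \frac{61200 \cdot 5 \cdot 5}{107} = \left(- \frac{61200}{107}\right) 25 = - \frac{1530000}{107}$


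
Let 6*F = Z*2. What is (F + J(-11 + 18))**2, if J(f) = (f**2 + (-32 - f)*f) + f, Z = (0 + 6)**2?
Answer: 42025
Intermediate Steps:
Z = 36 (Z = 6**2 = 36)
J(f) = f + f**2 + f*(-32 - f) (J(f) = (f**2 + f*(-32 - f)) + f = f + f**2 + f*(-32 - f))
F = 12 (F = (36*2)/6 = (1/6)*72 = 12)
(F + J(-11 + 18))**2 = (12 - 31*(-11 + 18))**2 = (12 - 31*7)**2 = (12 - 217)**2 = (-205)**2 = 42025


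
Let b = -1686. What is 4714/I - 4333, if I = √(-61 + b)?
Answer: -4333 - 4714*I*√1747/1747 ≈ -4333.0 - 112.78*I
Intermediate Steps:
I = I*√1747 (I = √(-61 - 1686) = √(-1747) = I*√1747 ≈ 41.797*I)
4714/I - 4333 = 4714/((I*√1747)) - 4333 = 4714*(-I*√1747/1747) - 4333 = -4714*I*√1747/1747 - 4333 = -4333 - 4714*I*√1747/1747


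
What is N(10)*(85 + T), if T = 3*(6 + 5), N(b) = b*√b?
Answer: 1180*√10 ≈ 3731.5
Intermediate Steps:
N(b) = b^(3/2)
T = 33 (T = 3*11 = 33)
N(10)*(85 + T) = 10^(3/2)*(85 + 33) = (10*√10)*118 = 1180*√10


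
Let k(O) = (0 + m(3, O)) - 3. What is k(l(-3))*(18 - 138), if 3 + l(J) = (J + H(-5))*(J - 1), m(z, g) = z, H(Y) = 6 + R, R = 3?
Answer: 0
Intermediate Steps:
H(Y) = 9 (H(Y) = 6 + 3 = 9)
l(J) = -3 + (-1 + J)*(9 + J) (l(J) = -3 + (J + 9)*(J - 1) = -3 + (9 + J)*(-1 + J) = -3 + (-1 + J)*(9 + J))
k(O) = 0 (k(O) = (0 + 3) - 3 = 3 - 3 = 0)
k(l(-3))*(18 - 138) = 0*(18 - 138) = 0*(-120) = 0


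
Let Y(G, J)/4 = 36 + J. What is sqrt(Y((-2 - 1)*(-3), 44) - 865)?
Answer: I*sqrt(545) ≈ 23.345*I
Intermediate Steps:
Y(G, J) = 144 + 4*J (Y(G, J) = 4*(36 + J) = 144 + 4*J)
sqrt(Y((-2 - 1)*(-3), 44) - 865) = sqrt((144 + 4*44) - 865) = sqrt((144 + 176) - 865) = sqrt(320 - 865) = sqrt(-545) = I*sqrt(545)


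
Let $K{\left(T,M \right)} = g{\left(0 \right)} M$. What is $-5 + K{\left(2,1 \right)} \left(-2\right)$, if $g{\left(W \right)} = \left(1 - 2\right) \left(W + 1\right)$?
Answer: $-3$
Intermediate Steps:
$g{\left(W \right)} = -1 - W$ ($g{\left(W \right)} = - (1 + W) = -1 - W$)
$K{\left(T,M \right)} = - M$ ($K{\left(T,M \right)} = \left(-1 - 0\right) M = \left(-1 + 0\right) M = - M$)
$-5 + K{\left(2,1 \right)} \left(-2\right) = -5 + \left(-1\right) 1 \left(-2\right) = -5 - -2 = -5 + 2 = -3$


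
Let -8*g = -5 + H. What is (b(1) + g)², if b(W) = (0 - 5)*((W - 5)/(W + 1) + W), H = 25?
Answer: 25/4 ≈ 6.2500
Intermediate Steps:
g = -5/2 (g = -(-5 + 25)/8 = -⅛*20 = -5/2 ≈ -2.5000)
b(W) = -5*W - 5*(-5 + W)/(1 + W) (b(W) = -5*((-5 + W)/(1 + W) + W) = -5*(W + (-5 + W)/(1 + W)) = -5*W - 5*(-5 + W)/(1 + W))
(b(1) + g)² = (5*(5 - 1*1² - 2*1)/(1 + 1) - 5/2)² = (5*(5 - 1*1 - 2)/2 - 5/2)² = (5*(½)*(5 - 1 - 2) - 5/2)² = (5*(½)*2 - 5/2)² = (5 - 5/2)² = (5/2)² = 25/4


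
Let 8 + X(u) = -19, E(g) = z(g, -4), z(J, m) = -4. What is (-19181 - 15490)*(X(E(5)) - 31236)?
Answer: 1083919473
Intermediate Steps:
E(g) = -4
X(u) = -27 (X(u) = -8 - 19 = -27)
(-19181 - 15490)*(X(E(5)) - 31236) = (-19181 - 15490)*(-27 - 31236) = -34671*(-31263) = 1083919473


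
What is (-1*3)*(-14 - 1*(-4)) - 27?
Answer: 3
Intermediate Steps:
(-1*3)*(-14 - 1*(-4)) - 27 = -3*(-14 + 4) - 27 = -3*(-10) - 27 = 30 - 27 = 3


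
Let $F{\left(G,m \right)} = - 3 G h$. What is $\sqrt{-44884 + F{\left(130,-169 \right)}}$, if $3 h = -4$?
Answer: $2 i \sqrt{11091} \approx 210.63 i$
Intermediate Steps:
$h = - \frac{4}{3}$ ($h = \frac{1}{3} \left(-4\right) = - \frac{4}{3} \approx -1.3333$)
$F{\left(G,m \right)} = 4 G$ ($F{\left(G,m \right)} = - 3 G \left(- \frac{4}{3}\right) = 4 G$)
$\sqrt{-44884 + F{\left(130,-169 \right)}} = \sqrt{-44884 + 4 \cdot 130} = \sqrt{-44884 + 520} = \sqrt{-44364} = 2 i \sqrt{11091}$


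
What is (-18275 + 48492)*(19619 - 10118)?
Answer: 287091717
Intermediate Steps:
(-18275 + 48492)*(19619 - 10118) = 30217*9501 = 287091717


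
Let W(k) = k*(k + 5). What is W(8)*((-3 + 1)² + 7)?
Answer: 1144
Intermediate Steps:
W(k) = k*(5 + k)
W(8)*((-3 + 1)² + 7) = (8*(5 + 8))*((-3 + 1)² + 7) = (8*13)*((-2)² + 7) = 104*(4 + 7) = 104*11 = 1144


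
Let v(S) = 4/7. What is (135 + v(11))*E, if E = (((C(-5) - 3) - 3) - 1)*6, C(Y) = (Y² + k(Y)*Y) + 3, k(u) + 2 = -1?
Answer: 204984/7 ≈ 29283.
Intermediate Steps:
k(u) = -3 (k(u) = -2 - 1 = -3)
C(Y) = 3 + Y² - 3*Y (C(Y) = (Y² - 3*Y) + 3 = 3 + Y² - 3*Y)
v(S) = 4/7 (v(S) = 4*(⅐) = 4/7)
E = 216 (E = ((((3 + (-5)² - 3*(-5)) - 3) - 3) - 1)*6 = ((((3 + 25 + 15) - 3) - 3) - 1)*6 = (((43 - 3) - 3) - 1)*6 = ((40 - 3) - 1)*6 = (37 - 1)*6 = 36*6 = 216)
(135 + v(11))*E = (135 + 4/7)*216 = (949/7)*216 = 204984/7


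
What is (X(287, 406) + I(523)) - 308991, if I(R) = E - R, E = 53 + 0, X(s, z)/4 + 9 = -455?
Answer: -311317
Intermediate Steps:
X(s, z) = -1856 (X(s, z) = -36 + 4*(-455) = -36 - 1820 = -1856)
E = 53
I(R) = 53 - R
(X(287, 406) + I(523)) - 308991 = (-1856 + (53 - 1*523)) - 308991 = (-1856 + (53 - 523)) - 308991 = (-1856 - 470) - 308991 = -2326 - 308991 = -311317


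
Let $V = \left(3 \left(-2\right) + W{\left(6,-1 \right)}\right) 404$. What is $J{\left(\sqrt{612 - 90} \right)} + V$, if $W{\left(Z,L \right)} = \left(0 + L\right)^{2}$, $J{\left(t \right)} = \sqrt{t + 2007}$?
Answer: $-2020 + \sqrt{2007 + 3 \sqrt{58}} \approx -1974.9$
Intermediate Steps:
$J{\left(t \right)} = \sqrt{2007 + t}$
$W{\left(Z,L \right)} = L^{2}$
$V = -2020$ ($V = \left(3 \left(-2\right) + \left(-1\right)^{2}\right) 404 = \left(-6 + 1\right) 404 = \left(-5\right) 404 = -2020$)
$J{\left(\sqrt{612 - 90} \right)} + V = \sqrt{2007 + \sqrt{612 - 90}} - 2020 = \sqrt{2007 + \sqrt{522}} - 2020 = \sqrt{2007 + 3 \sqrt{58}} - 2020 = -2020 + \sqrt{2007 + 3 \sqrt{58}}$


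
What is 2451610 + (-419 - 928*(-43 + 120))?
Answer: 2379735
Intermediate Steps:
2451610 + (-419 - 928*(-43 + 120)) = 2451610 + (-419 - 928*77) = 2451610 + (-419 - 71456) = 2451610 - 71875 = 2379735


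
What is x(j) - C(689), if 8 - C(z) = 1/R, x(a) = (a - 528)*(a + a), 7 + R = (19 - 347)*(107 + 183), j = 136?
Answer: -10143582265/95127 ≈ -1.0663e+5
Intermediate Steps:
R = -95127 (R = -7 + (19 - 347)*(107 + 183) = -7 - 328*290 = -7 - 95120 = -95127)
x(a) = 2*a*(-528 + a) (x(a) = (-528 + a)*(2*a) = 2*a*(-528 + a))
C(z) = 761017/95127 (C(z) = 8 - 1/(-95127) = 8 - 1*(-1/95127) = 8 + 1/95127 = 761017/95127)
x(j) - C(689) = 2*136*(-528 + 136) - 1*761017/95127 = 2*136*(-392) - 761017/95127 = -106624 - 761017/95127 = -10143582265/95127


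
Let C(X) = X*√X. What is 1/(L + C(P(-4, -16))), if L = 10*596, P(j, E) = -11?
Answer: 5960/35522931 + 11*I*√11/35522931 ≈ 0.00016778 + 1.027e-6*I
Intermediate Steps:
C(X) = X^(3/2)
L = 5960
1/(L + C(P(-4, -16))) = 1/(5960 + (-11)^(3/2)) = 1/(5960 - 11*I*√11)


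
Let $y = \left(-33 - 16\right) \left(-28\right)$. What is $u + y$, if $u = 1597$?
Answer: $2969$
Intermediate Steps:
$y = 1372$ ($y = \left(-49\right) \left(-28\right) = 1372$)
$u + y = 1597 + 1372 = 2969$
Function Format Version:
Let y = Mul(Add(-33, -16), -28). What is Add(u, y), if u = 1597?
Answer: 2969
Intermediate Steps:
y = 1372 (y = Mul(-49, -28) = 1372)
Add(u, y) = Add(1597, 1372) = 2969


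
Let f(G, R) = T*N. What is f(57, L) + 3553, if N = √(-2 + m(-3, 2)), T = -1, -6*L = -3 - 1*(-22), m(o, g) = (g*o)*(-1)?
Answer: 3551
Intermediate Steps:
m(o, g) = -g*o
L = -19/6 (L = -(-3 - 1*(-22))/6 = -(-3 + 22)/6 = -⅙*19 = -19/6 ≈ -3.1667)
N = 2 (N = √(-2 - 1*2*(-3)) = √(-2 + 6) = √4 = 2)
f(G, R) = -2 (f(G, R) = -1*2 = -2)
f(57, L) + 3553 = -2 + 3553 = 3551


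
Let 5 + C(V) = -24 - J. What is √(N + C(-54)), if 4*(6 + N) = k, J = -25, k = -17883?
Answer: I*√17923/2 ≈ 66.938*I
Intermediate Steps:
N = -17907/4 (N = -6 + (¼)*(-17883) = -6 - 17883/4 = -17907/4 ≈ -4476.8)
C(V) = -4 (C(V) = -5 + (-24 - 1*(-25)) = -5 + (-24 + 25) = -5 + 1 = -4)
√(N + C(-54)) = √(-17907/4 - 4) = √(-17923/4) = I*√17923/2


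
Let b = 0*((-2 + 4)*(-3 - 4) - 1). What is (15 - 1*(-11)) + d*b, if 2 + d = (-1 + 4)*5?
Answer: 26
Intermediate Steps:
b = 0 (b = 0*(2*(-7) - 1) = 0*(-14 - 1) = 0*(-15) = 0)
d = 13 (d = -2 + (-1 + 4)*5 = -2 + 3*5 = -2 + 15 = 13)
(15 - 1*(-11)) + d*b = (15 - 1*(-11)) + 13*0 = (15 + 11) + 0 = 26 + 0 = 26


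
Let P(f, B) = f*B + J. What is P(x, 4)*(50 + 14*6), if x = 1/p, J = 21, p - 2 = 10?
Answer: 8576/3 ≈ 2858.7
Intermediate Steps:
p = 12 (p = 2 + 10 = 12)
x = 1/12 ≈ 0.083333
P(f, B) = 21 + B*f (P(f, B) = f*B + 21 = B*f + 21 = 21 + B*f)
P(x, 4)*(50 + 14*6) = (21 + 4*(1/12))*(50 + 14*6) = (21 + 1/3)*(50 + 84) = (64/3)*134 = 8576/3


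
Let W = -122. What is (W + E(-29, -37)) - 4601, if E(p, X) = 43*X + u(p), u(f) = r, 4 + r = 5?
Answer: -6313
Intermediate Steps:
r = 1 (r = -4 + 5 = 1)
u(f) = 1
E(p, X) = 1 + 43*X (E(p, X) = 43*X + 1 = 1 + 43*X)
(W + E(-29, -37)) - 4601 = (-122 + (1 + 43*(-37))) - 4601 = (-122 + (1 - 1591)) - 4601 = (-122 - 1590) - 4601 = -1712 - 4601 = -6313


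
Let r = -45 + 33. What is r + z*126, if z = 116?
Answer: 14604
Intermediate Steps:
r = -12
r + z*126 = -12 + 116*126 = -12 + 14616 = 14604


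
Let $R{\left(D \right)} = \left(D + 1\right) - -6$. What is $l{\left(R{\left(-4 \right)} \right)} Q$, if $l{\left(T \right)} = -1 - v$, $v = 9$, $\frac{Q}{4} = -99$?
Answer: $3960$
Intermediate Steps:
$Q = -396$ ($Q = 4 \left(-99\right) = -396$)
$R{\left(D \right)} = 7 + D$ ($R{\left(D \right)} = \left(1 + D\right) + 6 = 7 + D$)
$l{\left(T \right)} = -10$ ($l{\left(T \right)} = -1 - 9 = -10$)
$l{\left(R{\left(-4 \right)} \right)} Q = \left(-10\right) \left(-396\right) = 3960$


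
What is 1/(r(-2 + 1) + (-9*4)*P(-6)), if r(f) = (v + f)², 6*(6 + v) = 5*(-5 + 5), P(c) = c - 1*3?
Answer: 1/373 ≈ 0.0026810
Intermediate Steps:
P(c) = -3 + c (P(c) = c - 3 = -3 + c)
v = -6 (v = -6 + (5*(-5 + 5))/6 = -6 + (5*0)/6 = -6 + (⅙)*0 = -6 + 0 = -6)
r(f) = (-6 + f)²
1/(r(-2 + 1) + (-9*4)*P(-6)) = 1/((-6 + (-2 + 1))² + (-9*4)*(-3 - 6)) = 1/((-6 - 1)² - 36*(-9)) = 1/((-7)² + 324) = 1/(49 + 324) = 1/373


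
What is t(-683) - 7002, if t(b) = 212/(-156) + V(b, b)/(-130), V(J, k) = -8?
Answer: -1365643/195 ≈ -7003.3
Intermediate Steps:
t(b) = -253/195 (t(b) = 212/(-156) - 8/(-130) = 212*(-1/156) - 8*(-1/130) = -53/39 + 4/65 = -253/195)
t(-683) - 7002 = -253/195 - 7002 = -1365643/195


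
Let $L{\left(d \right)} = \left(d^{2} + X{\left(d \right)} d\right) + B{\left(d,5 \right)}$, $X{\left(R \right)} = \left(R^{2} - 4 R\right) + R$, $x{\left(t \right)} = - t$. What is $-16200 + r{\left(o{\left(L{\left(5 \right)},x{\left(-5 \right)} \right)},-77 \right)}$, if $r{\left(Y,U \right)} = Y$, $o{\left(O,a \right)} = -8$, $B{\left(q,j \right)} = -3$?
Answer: $-16208$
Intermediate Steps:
$X{\left(R \right)} = R^{2} - 3 R$
$L{\left(d \right)} = -3 + d^{2} + d^{2} \left(-3 + d\right)$ ($L{\left(d \right)} = \left(d^{2} + d \left(-3 + d\right) d\right) - 3 = \left(d^{2} + d^{2} \left(-3 + d\right)\right) - 3 = -3 + d^{2} + d^{2} \left(-3 + d\right)$)
$-16200 + r{\left(o{\left(L{\left(5 \right)},x{\left(-5 \right)} \right)},-77 \right)} = -16200 - 8 = -16208$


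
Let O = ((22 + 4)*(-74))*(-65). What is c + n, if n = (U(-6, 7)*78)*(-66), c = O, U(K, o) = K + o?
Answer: 119912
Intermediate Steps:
O = 125060 (O = (26*(-74))*(-65) = -1924*(-65) = 125060)
c = 125060
n = -5148 (n = ((-6 + 7)*78)*(-66) = (1*78)*(-66) = 78*(-66) = -5148)
c + n = 125060 - 5148 = 119912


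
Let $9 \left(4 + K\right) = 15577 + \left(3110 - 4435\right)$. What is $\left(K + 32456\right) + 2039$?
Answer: $\frac{324671}{9} \approx 36075.0$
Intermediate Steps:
$K = \frac{14216}{9}$ ($K = -4 + \frac{15577 + \left(3110 - 4435\right)}{9} = -4 + \frac{15577 - 1325}{9} = -4 + \frac{1}{9} \cdot 14252 = -4 + \frac{14252}{9} = \frac{14216}{9} \approx 1579.6$)
$\left(K + 32456\right) + 2039 = \left(\frac{14216}{9} + 32456\right) + 2039 = \frac{306320}{9} + 2039 = \frac{324671}{9}$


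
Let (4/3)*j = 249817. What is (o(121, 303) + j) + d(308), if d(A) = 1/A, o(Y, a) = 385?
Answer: 14456577/77 ≈ 1.8775e+5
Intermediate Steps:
j = 749451/4 (j = (3/4)*249817 = 749451/4 ≈ 1.8736e+5)
(o(121, 303) + j) + d(308) = (385 + 749451/4) + 1/308 = 750991/4 + 1/308 = 14456577/77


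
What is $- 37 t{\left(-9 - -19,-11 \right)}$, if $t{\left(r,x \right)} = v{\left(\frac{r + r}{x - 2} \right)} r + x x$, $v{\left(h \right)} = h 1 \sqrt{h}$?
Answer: $-4477 + \frac{14800 i \sqrt{65}}{169} \approx -4477.0 + 706.04 i$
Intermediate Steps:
$v{\left(h \right)} = h^{\frac{3}{2}}$ ($v{\left(h \right)} = h \sqrt{h} = h^{\frac{3}{2}}$)
$t{\left(r,x \right)} = x^{2} + 2 r \sqrt{2} \left(\frac{r}{-2 + x}\right)^{\frac{3}{2}}$ ($t{\left(r,x \right)} = \left(\frac{r + r}{x - 2}\right)^{\frac{3}{2}} r + x x = \left(\frac{2 r}{-2 + x}\right)^{\frac{3}{2}} r + x^{2} = 2 \sqrt{2} \left(\frac{r}{-2 + x}\right)^{\frac{3}{2}} r + x^{2} = 2 r \sqrt{2} \left(\frac{r}{-2 + x}\right)^{\frac{3}{2}} + x^{2} = x^{2} + 2 r \sqrt{2} \left(\frac{r}{-2 + x}\right)^{\frac{3}{2}}$)
$- 37 t{\left(-9 - -19,-11 \right)} = - 37 \left(\left(-11\right)^{2} + 2 \left(-9 - -19\right) \sqrt{2} \left(\frac{-9 - -19}{-2 - 11}\right)^{\frac{3}{2}}\right) = - 37 \left(121 + 2 \left(-9 + 19\right) \sqrt{2} \left(\frac{-9 + 19}{-13}\right)^{\frac{3}{2}}\right) = - 37 \left(121 + 2 \cdot 10 \sqrt{2} \left(10 \left(- \frac{1}{13}\right)\right)^{\frac{3}{2}}\right) = - 37 \left(121 + 2 \cdot 10 \sqrt{2} \left(- \frac{10}{13}\right)^{\frac{3}{2}}\right) = - 37 \left(121 + 2 \cdot 10 \sqrt{2} \left(- \frac{10 i \sqrt{130}}{169}\right)\right) = - 37 \left(121 - \frac{400 i \sqrt{65}}{169}\right) = -4477 + \frac{14800 i \sqrt{65}}{169}$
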